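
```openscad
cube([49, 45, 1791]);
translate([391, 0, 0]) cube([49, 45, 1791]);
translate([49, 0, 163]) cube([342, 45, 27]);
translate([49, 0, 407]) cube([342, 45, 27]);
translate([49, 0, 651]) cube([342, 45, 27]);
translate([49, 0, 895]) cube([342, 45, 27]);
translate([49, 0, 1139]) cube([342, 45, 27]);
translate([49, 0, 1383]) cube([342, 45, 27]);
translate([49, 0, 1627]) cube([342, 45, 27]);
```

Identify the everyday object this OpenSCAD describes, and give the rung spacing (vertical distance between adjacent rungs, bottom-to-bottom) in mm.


A ladder. The rung spacing is 244 mm.

Two tall 49×45 posts with 7 short bars between them — a ladder. Adjacent rungs sit at z = 163 and z = 407, so the spacing is 407 − 163 = 244 mm.


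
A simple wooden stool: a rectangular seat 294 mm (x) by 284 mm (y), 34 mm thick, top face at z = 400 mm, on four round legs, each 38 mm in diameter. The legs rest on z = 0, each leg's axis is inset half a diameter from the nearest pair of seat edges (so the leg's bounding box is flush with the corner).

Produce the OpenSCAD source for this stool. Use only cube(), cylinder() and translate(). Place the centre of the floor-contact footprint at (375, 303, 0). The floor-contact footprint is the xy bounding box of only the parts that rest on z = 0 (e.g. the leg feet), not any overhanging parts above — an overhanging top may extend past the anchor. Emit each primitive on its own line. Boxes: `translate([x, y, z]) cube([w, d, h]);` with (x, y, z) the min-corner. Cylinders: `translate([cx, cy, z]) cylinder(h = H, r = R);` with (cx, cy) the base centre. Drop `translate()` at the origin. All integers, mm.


translate([228, 161, 366]) cube([294, 284, 34]);
translate([247, 180, 0]) cylinder(h = 366, r = 19);
translate([503, 180, 0]) cylinder(h = 366, r = 19);
translate([247, 426, 0]) cylinder(h = 366, r = 19);
translate([503, 426, 0]) cylinder(h = 366, r = 19);


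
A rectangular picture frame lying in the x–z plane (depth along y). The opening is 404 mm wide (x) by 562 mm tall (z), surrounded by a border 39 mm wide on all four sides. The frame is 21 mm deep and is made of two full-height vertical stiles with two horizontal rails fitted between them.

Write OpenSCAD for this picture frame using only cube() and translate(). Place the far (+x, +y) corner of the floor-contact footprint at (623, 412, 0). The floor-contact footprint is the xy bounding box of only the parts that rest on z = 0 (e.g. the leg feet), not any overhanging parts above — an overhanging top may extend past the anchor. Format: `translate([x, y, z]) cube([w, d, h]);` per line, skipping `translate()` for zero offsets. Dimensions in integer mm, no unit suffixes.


translate([141, 391, 0]) cube([39, 21, 640]);
translate([584, 391, 0]) cube([39, 21, 640]);
translate([180, 391, 0]) cube([404, 21, 39]);
translate([180, 391, 601]) cube([404, 21, 39]);


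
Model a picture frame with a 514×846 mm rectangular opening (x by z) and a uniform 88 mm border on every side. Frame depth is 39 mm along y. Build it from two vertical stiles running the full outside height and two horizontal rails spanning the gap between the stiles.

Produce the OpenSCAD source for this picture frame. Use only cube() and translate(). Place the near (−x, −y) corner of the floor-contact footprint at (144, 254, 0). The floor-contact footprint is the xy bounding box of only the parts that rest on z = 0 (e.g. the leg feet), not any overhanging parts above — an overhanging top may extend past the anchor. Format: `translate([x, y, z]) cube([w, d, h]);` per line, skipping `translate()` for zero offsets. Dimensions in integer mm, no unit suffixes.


translate([144, 254, 0]) cube([88, 39, 1022]);
translate([746, 254, 0]) cube([88, 39, 1022]);
translate([232, 254, 0]) cube([514, 39, 88]);
translate([232, 254, 934]) cube([514, 39, 88]);


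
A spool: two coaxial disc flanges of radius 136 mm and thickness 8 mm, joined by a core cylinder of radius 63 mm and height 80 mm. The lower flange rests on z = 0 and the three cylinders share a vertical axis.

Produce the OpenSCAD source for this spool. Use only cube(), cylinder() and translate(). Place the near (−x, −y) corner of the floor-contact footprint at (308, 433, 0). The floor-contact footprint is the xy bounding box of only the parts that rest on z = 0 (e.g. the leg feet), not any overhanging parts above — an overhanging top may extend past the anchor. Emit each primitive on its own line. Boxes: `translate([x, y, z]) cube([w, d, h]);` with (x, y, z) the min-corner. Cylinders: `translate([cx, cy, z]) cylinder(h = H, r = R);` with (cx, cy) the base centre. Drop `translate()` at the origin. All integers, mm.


translate([444, 569, 0]) cylinder(h = 8, r = 136);
translate([444, 569, 8]) cylinder(h = 80, r = 63);
translate([444, 569, 88]) cylinder(h = 8, r = 136);


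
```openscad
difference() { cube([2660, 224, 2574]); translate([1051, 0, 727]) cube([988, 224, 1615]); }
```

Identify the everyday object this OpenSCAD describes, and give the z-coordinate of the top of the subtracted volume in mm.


A wall with a window opening. The window head height is 2342 mm.

A wall with a rectangular opening subtracted — a window. Sill at z = 727, opening 1615 mm tall, so the head is at 727 + 1615 = 2342 mm.


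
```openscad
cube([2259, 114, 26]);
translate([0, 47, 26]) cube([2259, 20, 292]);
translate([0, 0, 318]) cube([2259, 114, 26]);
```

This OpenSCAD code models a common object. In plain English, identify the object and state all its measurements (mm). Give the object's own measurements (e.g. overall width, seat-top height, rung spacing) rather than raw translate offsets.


An I-beam lying along x, 2259 mm long. Overall section height 344 mm. Two flanges 114 mm wide (y) and 26 mm thick, one on the floor and one at the top; a web 20 mm thick runs between them, centred on the flange width.


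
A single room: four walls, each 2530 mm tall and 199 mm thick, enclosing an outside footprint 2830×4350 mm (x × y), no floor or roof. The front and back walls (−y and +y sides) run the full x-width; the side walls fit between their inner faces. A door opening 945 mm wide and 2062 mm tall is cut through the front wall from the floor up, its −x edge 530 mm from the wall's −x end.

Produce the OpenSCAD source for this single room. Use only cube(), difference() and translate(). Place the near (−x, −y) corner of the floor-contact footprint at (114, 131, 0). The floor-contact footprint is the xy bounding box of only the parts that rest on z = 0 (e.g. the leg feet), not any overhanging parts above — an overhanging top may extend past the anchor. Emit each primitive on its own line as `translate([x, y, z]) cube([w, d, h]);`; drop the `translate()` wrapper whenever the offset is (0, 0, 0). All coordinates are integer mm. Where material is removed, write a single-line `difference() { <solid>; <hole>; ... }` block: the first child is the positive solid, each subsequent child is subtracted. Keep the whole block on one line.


difference() { translate([114, 131, 0]) cube([2830, 199, 2530]); translate([644, 131, 0]) cube([945, 199, 2062]); }
translate([114, 4282, 0]) cube([2830, 199, 2530]);
translate([114, 330, 0]) cube([199, 3952, 2530]);
translate([2745, 330, 0]) cube([199, 3952, 2530]);


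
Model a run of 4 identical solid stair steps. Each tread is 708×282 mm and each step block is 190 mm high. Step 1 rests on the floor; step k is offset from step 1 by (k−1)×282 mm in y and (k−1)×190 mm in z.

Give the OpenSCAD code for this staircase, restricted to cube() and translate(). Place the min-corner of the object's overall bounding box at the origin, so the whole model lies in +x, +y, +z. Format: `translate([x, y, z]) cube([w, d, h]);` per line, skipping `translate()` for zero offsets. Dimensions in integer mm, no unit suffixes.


cube([708, 282, 190]);
translate([0, 282, 190]) cube([708, 282, 190]);
translate([0, 564, 380]) cube([708, 282, 190]);
translate([0, 846, 570]) cube([708, 282, 190]);


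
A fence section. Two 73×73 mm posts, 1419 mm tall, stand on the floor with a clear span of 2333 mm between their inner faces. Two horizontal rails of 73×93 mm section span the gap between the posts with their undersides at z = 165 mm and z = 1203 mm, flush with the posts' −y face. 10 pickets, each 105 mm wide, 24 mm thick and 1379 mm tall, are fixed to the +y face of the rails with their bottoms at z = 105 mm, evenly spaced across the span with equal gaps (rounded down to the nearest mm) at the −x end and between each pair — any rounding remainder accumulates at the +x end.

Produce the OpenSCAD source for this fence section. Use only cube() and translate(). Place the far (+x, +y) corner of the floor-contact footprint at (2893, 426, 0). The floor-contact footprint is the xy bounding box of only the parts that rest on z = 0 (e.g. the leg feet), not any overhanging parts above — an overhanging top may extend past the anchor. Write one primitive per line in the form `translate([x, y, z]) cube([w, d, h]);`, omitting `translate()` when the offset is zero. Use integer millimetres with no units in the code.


translate([414, 353, 0]) cube([73, 73, 1419]);
translate([2820, 353, 0]) cube([73, 73, 1419]);
translate([487, 353, 165]) cube([2333, 73, 93]);
translate([487, 353, 1203]) cube([2333, 73, 93]);
translate([603, 426, 105]) cube([105, 24, 1379]);
translate([824, 426, 105]) cube([105, 24, 1379]);
translate([1045, 426, 105]) cube([105, 24, 1379]);
translate([1266, 426, 105]) cube([105, 24, 1379]);
translate([1487, 426, 105]) cube([105, 24, 1379]);
translate([1708, 426, 105]) cube([105, 24, 1379]);
translate([1929, 426, 105]) cube([105, 24, 1379]);
translate([2150, 426, 105]) cube([105, 24, 1379]);
translate([2371, 426, 105]) cube([105, 24, 1379]);
translate([2592, 426, 105]) cube([105, 24, 1379]);


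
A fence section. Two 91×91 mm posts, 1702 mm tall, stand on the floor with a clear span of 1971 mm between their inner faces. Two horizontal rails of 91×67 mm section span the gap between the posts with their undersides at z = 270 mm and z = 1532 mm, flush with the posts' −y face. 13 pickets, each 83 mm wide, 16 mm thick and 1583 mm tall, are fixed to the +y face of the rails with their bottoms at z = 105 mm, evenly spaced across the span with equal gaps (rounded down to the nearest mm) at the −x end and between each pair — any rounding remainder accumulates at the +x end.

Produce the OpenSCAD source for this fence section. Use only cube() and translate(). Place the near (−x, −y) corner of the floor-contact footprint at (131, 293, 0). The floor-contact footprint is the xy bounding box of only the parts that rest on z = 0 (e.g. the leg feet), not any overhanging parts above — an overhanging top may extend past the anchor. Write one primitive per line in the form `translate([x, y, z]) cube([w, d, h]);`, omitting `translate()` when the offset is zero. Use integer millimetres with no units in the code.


translate([131, 293, 0]) cube([91, 91, 1702]);
translate([2193, 293, 0]) cube([91, 91, 1702]);
translate([222, 293, 270]) cube([1971, 91, 67]);
translate([222, 293, 1532]) cube([1971, 91, 67]);
translate([285, 384, 105]) cube([83, 16, 1583]);
translate([431, 384, 105]) cube([83, 16, 1583]);
translate([577, 384, 105]) cube([83, 16, 1583]);
translate([723, 384, 105]) cube([83, 16, 1583]);
translate([869, 384, 105]) cube([83, 16, 1583]);
translate([1015, 384, 105]) cube([83, 16, 1583]);
translate([1161, 384, 105]) cube([83, 16, 1583]);
translate([1307, 384, 105]) cube([83, 16, 1583]);
translate([1453, 384, 105]) cube([83, 16, 1583]);
translate([1599, 384, 105]) cube([83, 16, 1583]);
translate([1745, 384, 105]) cube([83, 16, 1583]);
translate([1891, 384, 105]) cube([83, 16, 1583]);
translate([2037, 384, 105]) cube([83, 16, 1583]);


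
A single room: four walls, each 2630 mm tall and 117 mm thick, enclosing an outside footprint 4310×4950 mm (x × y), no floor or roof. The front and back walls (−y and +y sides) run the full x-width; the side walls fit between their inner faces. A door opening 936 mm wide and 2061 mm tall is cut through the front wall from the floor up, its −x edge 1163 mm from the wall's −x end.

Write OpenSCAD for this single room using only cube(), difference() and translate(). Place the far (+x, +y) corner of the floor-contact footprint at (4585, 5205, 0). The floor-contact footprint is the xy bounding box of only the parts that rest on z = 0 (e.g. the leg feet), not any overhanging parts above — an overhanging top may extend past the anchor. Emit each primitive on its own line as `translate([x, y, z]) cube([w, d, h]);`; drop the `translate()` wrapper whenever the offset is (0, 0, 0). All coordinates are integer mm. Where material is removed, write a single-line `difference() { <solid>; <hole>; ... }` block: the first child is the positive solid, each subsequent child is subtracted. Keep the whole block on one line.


difference() { translate([275, 255, 0]) cube([4310, 117, 2630]); translate([1438, 255, 0]) cube([936, 117, 2061]); }
translate([275, 5088, 0]) cube([4310, 117, 2630]);
translate([275, 372, 0]) cube([117, 4716, 2630]);
translate([4468, 372, 0]) cube([117, 4716, 2630]);


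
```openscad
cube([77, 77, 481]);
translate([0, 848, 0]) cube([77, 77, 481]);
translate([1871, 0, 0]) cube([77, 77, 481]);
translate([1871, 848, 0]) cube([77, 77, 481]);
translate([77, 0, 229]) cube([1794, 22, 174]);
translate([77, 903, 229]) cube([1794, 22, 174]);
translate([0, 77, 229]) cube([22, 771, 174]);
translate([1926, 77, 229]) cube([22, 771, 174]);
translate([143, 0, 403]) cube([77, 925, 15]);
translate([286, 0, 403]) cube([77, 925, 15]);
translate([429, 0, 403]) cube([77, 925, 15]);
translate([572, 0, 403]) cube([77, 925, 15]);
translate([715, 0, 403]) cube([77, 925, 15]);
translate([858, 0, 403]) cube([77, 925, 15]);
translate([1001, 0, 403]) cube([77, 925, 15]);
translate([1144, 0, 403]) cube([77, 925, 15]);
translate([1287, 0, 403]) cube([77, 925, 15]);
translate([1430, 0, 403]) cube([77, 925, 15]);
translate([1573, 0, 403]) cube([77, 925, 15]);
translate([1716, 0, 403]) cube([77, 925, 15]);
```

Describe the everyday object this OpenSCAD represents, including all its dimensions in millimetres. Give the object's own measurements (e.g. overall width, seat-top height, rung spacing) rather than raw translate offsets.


A bed frame 1948 mm long (x) by 925 mm wide (y). Four 77×77 mm corner posts, 481 mm tall, at the corners of the footprint. Four rails of 22 mm thickness and 174 mm height run between adjacent posts with their undersides at z = 229 mm, their outer faces flush with the outside of the frame (the two x-running rails run between the posts' inner faces; the two y-running rails run between the posts' inner faces). 12 slats, each 77 mm wide (x) and 15 mm thick, lie across the top of the two x-running rails, running the full 925 mm width of the frame in y; along x they sit between the end posts with a 66 mm gap after the −x posts and between neighbouring slats, leaving 78 mm before the +x posts.


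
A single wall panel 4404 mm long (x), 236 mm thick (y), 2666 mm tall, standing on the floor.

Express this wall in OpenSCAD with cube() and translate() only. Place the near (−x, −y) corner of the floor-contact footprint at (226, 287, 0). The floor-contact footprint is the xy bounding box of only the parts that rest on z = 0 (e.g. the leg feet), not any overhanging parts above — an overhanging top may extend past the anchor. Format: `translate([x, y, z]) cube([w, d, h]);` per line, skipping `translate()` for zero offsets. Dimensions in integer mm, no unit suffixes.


translate([226, 287, 0]) cube([4404, 236, 2666]);


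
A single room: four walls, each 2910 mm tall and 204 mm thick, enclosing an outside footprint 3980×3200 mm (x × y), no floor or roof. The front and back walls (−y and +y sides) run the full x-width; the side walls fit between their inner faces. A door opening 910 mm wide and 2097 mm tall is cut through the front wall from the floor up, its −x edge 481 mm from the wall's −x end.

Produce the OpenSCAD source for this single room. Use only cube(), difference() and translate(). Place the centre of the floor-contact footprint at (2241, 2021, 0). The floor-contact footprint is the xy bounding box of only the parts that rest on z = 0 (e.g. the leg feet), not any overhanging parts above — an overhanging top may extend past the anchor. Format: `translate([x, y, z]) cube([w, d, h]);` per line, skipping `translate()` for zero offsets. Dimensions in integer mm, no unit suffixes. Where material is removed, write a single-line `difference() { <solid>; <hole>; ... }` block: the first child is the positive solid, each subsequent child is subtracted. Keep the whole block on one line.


difference() { translate([251, 421, 0]) cube([3980, 204, 2910]); translate([732, 421, 0]) cube([910, 204, 2097]); }
translate([251, 3417, 0]) cube([3980, 204, 2910]);
translate([251, 625, 0]) cube([204, 2792, 2910]);
translate([4027, 625, 0]) cube([204, 2792, 2910]);


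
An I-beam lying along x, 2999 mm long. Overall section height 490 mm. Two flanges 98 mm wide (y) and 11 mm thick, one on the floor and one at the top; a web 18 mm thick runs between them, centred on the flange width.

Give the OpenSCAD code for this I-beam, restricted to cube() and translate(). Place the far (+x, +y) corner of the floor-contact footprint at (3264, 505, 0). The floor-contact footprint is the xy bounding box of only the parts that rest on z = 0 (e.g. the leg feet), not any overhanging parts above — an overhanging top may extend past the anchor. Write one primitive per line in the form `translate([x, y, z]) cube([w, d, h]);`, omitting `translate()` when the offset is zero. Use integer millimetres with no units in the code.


translate([265, 407, 0]) cube([2999, 98, 11]);
translate([265, 447, 11]) cube([2999, 18, 468]);
translate([265, 407, 479]) cube([2999, 98, 11]);


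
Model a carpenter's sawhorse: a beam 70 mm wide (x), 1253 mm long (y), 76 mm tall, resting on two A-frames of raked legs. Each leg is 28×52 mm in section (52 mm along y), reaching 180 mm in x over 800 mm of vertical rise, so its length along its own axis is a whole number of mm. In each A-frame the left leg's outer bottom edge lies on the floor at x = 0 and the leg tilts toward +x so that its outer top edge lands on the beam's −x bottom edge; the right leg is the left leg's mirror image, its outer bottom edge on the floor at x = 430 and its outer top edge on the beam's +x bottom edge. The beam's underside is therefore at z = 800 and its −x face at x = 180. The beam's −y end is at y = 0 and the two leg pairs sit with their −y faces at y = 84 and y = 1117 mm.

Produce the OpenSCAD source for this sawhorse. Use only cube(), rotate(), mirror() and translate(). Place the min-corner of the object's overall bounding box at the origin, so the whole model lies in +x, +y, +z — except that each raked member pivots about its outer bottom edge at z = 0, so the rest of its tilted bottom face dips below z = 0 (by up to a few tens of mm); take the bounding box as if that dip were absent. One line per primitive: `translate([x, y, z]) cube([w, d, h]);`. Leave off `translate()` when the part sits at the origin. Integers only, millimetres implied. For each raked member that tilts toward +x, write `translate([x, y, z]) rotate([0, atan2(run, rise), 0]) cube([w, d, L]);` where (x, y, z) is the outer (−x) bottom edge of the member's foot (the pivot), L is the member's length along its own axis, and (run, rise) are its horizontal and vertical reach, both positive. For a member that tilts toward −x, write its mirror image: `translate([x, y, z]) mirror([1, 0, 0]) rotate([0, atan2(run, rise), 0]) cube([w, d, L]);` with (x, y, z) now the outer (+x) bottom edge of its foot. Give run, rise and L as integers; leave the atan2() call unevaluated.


translate([180, 0, 800]) cube([70, 1253, 76]);
translate([0, 84, 0]) rotate([0, atan2(180, 800), 0]) cube([28, 52, 820]);
translate([430, 84, 0]) mirror([1, 0, 0]) rotate([0, atan2(180, 800), 0]) cube([28, 52, 820]);
translate([0, 1117, 0]) rotate([0, atan2(180, 800), 0]) cube([28, 52, 820]);
translate([430, 1117, 0]) mirror([1, 0, 0]) rotate([0, atan2(180, 800), 0]) cube([28, 52, 820]);


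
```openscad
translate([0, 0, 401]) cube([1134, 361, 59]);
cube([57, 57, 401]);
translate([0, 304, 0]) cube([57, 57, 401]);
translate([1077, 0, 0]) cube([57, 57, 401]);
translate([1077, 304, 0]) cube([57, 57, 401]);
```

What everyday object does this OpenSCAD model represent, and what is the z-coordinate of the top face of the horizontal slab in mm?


A bench. The seat-top height is 460 mm.

A long slab on four corner posts — a bench. The slab sits at z = 401 with thickness 59, so the top is 401 + 59 = 460 mm.


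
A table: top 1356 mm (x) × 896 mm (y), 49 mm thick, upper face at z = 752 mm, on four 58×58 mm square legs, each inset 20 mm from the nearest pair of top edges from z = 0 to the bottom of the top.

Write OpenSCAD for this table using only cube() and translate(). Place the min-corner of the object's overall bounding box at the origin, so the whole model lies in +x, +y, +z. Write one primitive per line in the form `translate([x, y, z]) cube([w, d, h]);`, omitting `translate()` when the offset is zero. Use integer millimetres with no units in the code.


translate([0, 0, 703]) cube([1356, 896, 49]);
translate([20, 20, 0]) cube([58, 58, 703]);
translate([1278, 20, 0]) cube([58, 58, 703]);
translate([20, 818, 0]) cube([58, 58, 703]);
translate([1278, 818, 0]) cube([58, 58, 703]);


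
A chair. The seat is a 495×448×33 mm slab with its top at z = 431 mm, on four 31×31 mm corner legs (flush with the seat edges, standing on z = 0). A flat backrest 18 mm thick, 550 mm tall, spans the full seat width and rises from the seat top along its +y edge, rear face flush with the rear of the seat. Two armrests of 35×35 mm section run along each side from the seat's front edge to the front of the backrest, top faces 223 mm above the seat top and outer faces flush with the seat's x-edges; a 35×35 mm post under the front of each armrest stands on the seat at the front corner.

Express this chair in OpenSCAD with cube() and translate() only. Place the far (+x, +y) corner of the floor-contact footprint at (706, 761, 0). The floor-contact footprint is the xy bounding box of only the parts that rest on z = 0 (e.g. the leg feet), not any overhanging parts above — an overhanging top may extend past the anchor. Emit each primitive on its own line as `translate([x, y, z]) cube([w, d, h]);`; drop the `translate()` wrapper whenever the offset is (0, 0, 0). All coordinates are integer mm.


translate([211, 313, 398]) cube([495, 448, 33]);
translate([211, 313, 0]) cube([31, 31, 398]);
translate([675, 313, 0]) cube([31, 31, 398]);
translate([211, 730, 0]) cube([31, 31, 398]);
translate([675, 730, 0]) cube([31, 31, 398]);
translate([211, 743, 431]) cube([495, 18, 550]);
translate([211, 313, 619]) cube([35, 430, 35]);
translate([671, 313, 619]) cube([35, 430, 35]);
translate([211, 313, 431]) cube([35, 35, 188]);
translate([671, 313, 431]) cube([35, 35, 188]);


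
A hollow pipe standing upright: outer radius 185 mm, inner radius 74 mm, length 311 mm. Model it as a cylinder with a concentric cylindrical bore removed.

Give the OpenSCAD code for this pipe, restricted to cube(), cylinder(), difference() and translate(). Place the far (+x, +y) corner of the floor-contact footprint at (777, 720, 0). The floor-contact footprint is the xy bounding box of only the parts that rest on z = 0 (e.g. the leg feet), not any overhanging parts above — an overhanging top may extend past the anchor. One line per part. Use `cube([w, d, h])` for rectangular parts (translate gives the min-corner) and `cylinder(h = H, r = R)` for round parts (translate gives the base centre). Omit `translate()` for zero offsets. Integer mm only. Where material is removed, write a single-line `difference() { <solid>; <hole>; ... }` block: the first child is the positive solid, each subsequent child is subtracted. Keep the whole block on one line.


difference() { translate([592, 535, 0]) cylinder(h = 311, r = 185); translate([592, 535, 0]) cylinder(h = 311, r = 74); }


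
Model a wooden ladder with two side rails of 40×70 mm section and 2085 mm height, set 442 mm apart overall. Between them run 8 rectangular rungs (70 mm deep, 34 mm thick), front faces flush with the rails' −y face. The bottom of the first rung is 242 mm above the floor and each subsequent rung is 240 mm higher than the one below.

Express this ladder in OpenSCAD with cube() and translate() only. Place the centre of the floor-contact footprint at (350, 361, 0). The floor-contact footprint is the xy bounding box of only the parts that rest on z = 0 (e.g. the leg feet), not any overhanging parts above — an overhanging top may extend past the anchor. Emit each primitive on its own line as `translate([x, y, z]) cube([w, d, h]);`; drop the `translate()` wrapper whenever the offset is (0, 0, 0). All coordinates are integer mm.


// rung span = 442 - 2*40 = 362
// rung[k] z = 242 + k*240
translate([129, 326, 0]) cube([40, 70, 2085]);
translate([531, 326, 0]) cube([40, 70, 2085]);
translate([169, 326, 242]) cube([362, 70, 34]);
translate([169, 326, 482]) cube([362, 70, 34]);
translate([169, 326, 722]) cube([362, 70, 34]);
translate([169, 326, 962]) cube([362, 70, 34]);
translate([169, 326, 1202]) cube([362, 70, 34]);
translate([169, 326, 1442]) cube([362, 70, 34]);
translate([169, 326, 1682]) cube([362, 70, 34]);
translate([169, 326, 1922]) cube([362, 70, 34]);


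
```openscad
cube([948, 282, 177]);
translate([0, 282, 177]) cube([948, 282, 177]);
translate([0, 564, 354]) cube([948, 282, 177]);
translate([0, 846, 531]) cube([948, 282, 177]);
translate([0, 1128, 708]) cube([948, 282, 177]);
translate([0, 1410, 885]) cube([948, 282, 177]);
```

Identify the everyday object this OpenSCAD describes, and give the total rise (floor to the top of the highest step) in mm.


A staircase. The total rise is 1062 mm.

6 identical blocks, each offset up and back from the previous — a staircase. Each step is 177 mm tall and there are 6 of them, so the total rise is 6 × 177 = 1062 mm.


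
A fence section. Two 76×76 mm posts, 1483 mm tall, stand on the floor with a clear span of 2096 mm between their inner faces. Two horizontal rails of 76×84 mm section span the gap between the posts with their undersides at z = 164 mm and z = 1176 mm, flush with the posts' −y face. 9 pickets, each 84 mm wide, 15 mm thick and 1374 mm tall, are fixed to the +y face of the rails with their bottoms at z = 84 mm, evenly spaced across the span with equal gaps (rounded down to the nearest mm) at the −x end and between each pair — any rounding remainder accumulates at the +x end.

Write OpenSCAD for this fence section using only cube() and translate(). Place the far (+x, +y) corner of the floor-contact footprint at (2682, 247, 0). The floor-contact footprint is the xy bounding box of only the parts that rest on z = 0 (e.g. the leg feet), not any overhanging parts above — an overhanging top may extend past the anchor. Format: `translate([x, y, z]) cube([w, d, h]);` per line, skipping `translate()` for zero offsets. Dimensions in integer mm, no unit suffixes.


translate([434, 171, 0]) cube([76, 76, 1483]);
translate([2606, 171, 0]) cube([76, 76, 1483]);
translate([510, 171, 164]) cube([2096, 76, 84]);
translate([510, 171, 1176]) cube([2096, 76, 84]);
translate([644, 247, 84]) cube([84, 15, 1374]);
translate([862, 247, 84]) cube([84, 15, 1374]);
translate([1080, 247, 84]) cube([84, 15, 1374]);
translate([1298, 247, 84]) cube([84, 15, 1374]);
translate([1516, 247, 84]) cube([84, 15, 1374]);
translate([1734, 247, 84]) cube([84, 15, 1374]);
translate([1952, 247, 84]) cube([84, 15, 1374]);
translate([2170, 247, 84]) cube([84, 15, 1374]);
translate([2388, 247, 84]) cube([84, 15, 1374]);


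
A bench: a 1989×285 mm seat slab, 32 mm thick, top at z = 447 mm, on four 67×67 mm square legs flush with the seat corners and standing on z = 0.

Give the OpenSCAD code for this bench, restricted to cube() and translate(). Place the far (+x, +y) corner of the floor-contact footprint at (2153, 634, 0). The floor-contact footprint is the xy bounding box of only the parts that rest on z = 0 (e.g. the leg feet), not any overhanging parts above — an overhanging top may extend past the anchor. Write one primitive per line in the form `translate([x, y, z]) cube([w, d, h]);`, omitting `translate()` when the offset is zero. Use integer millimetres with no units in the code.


// leg_h = 447 − 32 = 415
translate([164, 349, 415]) cube([1989, 285, 32]);
translate([164, 349, 0]) cube([67, 67, 415]);
translate([164, 567, 0]) cube([67, 67, 415]);
translate([2086, 349, 0]) cube([67, 67, 415]);
translate([2086, 567, 0]) cube([67, 67, 415]);


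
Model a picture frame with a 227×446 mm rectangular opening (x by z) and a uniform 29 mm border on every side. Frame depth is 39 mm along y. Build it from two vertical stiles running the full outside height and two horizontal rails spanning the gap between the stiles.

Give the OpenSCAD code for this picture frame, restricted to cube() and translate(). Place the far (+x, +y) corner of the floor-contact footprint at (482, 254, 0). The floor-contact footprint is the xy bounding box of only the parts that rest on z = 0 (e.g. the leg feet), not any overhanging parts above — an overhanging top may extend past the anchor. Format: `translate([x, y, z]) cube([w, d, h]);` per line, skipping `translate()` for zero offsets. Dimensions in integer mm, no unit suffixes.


translate([197, 215, 0]) cube([29, 39, 504]);
translate([453, 215, 0]) cube([29, 39, 504]);
translate([226, 215, 0]) cube([227, 39, 29]);
translate([226, 215, 475]) cube([227, 39, 29]);


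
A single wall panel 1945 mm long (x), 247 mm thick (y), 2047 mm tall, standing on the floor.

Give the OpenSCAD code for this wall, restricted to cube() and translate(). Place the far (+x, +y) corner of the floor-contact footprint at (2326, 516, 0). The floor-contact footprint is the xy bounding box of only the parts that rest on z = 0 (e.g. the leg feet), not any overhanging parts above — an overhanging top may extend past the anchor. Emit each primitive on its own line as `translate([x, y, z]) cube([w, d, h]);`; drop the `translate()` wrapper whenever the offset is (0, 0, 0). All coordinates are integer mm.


translate([381, 269, 0]) cube([1945, 247, 2047]);


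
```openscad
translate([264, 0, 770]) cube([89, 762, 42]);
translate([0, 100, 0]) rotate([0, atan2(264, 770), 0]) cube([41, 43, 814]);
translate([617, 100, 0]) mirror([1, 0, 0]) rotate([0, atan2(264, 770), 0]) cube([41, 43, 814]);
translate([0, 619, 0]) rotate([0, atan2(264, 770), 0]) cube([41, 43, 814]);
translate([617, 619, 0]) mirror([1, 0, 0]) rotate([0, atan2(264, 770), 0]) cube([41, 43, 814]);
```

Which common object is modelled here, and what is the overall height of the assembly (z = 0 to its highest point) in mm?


A sawhorse. The overall height is 812 mm.

A beam across two mirrored pairs of raked legs — a sawhorse. The beam's underside is at z = 770 (matching the legs' vertical rise in atan2(264, 770)) and the beam is 42 mm tall, so its top is at 770 + 42 = 812 mm. The raked legs top out at the beam's underside, so that is the highest point.


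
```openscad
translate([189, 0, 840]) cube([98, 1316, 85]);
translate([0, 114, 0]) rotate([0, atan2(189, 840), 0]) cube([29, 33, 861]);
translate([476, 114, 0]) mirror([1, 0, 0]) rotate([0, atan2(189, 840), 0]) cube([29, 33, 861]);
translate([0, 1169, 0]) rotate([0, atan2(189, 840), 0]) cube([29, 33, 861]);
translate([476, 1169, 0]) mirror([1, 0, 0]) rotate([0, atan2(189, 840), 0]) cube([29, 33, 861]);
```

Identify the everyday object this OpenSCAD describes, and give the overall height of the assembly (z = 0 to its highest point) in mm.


A sawhorse. The overall height is 925 mm.

A beam across two mirrored pairs of raked legs — a sawhorse. The beam's underside is at z = 840 (matching the legs' vertical rise in atan2(189, 840)) and the beam is 85 mm tall, so its top is at 840 + 85 = 925 mm. The raked legs top out at the beam's underside, so that is the highest point.


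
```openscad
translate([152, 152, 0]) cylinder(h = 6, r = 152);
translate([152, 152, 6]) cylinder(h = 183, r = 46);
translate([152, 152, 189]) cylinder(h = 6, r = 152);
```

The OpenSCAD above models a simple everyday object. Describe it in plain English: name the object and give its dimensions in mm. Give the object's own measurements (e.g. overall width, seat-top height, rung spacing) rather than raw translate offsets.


A spool: two coaxial disc flanges of radius 152 mm and thickness 6 mm, joined by a core cylinder of radius 46 mm and height 183 mm. The lower flange rests on z = 0 and the three cylinders share a vertical axis.


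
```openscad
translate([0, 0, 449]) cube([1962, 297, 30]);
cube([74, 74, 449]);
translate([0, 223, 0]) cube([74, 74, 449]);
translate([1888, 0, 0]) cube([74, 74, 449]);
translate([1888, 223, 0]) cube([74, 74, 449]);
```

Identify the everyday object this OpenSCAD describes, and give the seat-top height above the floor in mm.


A bench. The seat-top height is 479 mm.

A long slab on four corner posts — a bench. The slab sits at z = 449 with thickness 30, so the top is 449 + 30 = 479 mm.


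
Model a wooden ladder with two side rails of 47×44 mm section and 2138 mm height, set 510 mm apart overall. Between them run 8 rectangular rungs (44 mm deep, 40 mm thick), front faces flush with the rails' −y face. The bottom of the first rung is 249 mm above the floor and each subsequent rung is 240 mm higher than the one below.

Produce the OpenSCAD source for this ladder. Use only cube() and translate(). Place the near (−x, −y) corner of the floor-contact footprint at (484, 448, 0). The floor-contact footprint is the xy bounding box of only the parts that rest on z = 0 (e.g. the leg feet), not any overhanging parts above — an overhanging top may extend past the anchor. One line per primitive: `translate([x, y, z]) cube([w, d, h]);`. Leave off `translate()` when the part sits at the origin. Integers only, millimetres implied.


// rung span = 510 - 2*47 = 416
// rung[k] z = 249 + k*240
translate([484, 448, 0]) cube([47, 44, 2138]);
translate([947, 448, 0]) cube([47, 44, 2138]);
translate([531, 448, 249]) cube([416, 44, 40]);
translate([531, 448, 489]) cube([416, 44, 40]);
translate([531, 448, 729]) cube([416, 44, 40]);
translate([531, 448, 969]) cube([416, 44, 40]);
translate([531, 448, 1209]) cube([416, 44, 40]);
translate([531, 448, 1449]) cube([416, 44, 40]);
translate([531, 448, 1689]) cube([416, 44, 40]);
translate([531, 448, 1929]) cube([416, 44, 40]);


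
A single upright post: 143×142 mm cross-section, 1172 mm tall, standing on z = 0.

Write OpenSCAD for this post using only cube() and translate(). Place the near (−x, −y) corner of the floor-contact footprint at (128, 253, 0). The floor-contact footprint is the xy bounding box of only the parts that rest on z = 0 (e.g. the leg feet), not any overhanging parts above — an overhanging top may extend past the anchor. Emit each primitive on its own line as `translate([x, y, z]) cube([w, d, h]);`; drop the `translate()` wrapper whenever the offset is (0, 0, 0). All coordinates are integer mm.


translate([128, 253, 0]) cube([143, 142, 1172]);


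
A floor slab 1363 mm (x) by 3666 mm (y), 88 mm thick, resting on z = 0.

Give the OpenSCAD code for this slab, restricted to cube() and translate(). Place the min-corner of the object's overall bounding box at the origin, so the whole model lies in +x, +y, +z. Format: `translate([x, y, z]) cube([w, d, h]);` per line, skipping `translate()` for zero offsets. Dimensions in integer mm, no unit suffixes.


cube([1363, 3666, 88]);


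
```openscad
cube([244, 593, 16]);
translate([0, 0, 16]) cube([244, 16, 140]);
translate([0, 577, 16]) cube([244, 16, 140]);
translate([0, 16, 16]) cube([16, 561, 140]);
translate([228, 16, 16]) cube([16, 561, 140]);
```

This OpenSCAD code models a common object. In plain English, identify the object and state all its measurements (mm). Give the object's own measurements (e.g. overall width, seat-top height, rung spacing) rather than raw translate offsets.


An open-topped rectangular box: outside dimensions 244×593×156 mm, with a uniform wall and base thickness of 16 mm. The base is a full 244×593 slab on the floor; four walls sit on top of the base. The front and back walls (the −y and +y sides) span the full width; the two side walls fit between them.


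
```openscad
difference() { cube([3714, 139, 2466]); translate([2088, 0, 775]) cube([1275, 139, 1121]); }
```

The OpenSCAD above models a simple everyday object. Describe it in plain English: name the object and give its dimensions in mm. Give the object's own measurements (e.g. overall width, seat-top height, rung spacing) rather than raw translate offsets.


A wall 3714 mm long (x), 139 mm thick (y), 2466 mm tall, with a rectangular window opening cut through it. The opening is 1275 mm wide and 1121 mm tall; its sill is at z = 775 mm and its near (−x) edge is 2088 mm from the wall's −x end. The opening passes through the full wall thickness.


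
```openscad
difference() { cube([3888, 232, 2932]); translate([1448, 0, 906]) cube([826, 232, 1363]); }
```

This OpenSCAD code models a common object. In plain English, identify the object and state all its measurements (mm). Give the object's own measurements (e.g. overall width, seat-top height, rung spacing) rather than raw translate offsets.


A wall 3888 mm long (x), 232 mm thick (y), 2932 mm tall, with a rectangular window opening cut through it. The opening is 826 mm wide and 1363 mm tall; its sill is at z = 906 mm and its near (−x) edge is 1448 mm from the wall's −x end. The opening passes through the full wall thickness.


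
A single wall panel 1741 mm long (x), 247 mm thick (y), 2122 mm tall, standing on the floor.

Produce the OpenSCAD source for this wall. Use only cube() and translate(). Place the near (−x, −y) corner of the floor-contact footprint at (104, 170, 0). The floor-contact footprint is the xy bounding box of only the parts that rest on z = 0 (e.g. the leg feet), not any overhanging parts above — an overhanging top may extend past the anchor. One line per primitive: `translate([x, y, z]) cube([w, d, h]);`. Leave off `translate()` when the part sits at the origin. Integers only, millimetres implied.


translate([104, 170, 0]) cube([1741, 247, 2122]);


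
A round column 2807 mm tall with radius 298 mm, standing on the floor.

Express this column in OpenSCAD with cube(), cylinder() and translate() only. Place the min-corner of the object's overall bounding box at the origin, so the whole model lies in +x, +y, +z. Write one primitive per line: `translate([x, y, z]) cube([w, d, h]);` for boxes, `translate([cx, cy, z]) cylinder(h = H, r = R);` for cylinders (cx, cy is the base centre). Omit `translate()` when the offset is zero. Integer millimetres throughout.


translate([298, 298, 0]) cylinder(h = 2807, r = 298);


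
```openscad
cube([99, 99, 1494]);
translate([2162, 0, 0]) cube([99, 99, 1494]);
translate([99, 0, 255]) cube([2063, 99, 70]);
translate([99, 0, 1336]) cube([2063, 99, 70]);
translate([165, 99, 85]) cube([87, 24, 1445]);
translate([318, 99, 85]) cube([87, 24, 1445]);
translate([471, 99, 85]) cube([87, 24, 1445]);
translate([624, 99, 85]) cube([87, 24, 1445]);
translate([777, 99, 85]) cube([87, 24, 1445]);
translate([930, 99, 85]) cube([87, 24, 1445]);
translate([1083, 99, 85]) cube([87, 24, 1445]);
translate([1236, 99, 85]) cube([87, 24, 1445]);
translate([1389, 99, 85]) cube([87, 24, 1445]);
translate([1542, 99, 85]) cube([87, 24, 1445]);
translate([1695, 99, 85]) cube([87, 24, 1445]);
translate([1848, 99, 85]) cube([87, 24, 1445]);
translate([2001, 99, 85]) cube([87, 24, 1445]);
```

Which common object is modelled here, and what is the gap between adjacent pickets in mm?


A fence section. The picket gap is 66 mm.

Two posts, two rails, 13 pickets — a fence section. Span 2063 mm holds 13 pickets of 87 mm with 14 equal gaps: ⌊(2063 − 13·87) / 14⌋ = 66 mm.
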